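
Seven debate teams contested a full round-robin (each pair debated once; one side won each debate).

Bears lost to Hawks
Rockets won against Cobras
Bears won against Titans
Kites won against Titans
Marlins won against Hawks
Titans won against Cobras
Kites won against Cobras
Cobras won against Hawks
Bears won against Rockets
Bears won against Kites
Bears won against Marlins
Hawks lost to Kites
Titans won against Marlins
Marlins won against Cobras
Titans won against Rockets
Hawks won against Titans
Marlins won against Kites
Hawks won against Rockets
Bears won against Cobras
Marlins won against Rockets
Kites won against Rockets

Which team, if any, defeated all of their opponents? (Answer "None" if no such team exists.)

Highest win total is Bears with 5 (out of 6 possible).
Bears lost to Hawks, so no team went undefeated.

None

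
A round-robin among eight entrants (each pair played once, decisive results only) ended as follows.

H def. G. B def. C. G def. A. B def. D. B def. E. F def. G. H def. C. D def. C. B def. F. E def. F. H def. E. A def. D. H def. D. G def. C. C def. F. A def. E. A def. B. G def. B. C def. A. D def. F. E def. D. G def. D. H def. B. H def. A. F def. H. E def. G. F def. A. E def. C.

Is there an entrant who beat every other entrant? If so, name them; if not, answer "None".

Highest win total is H with 6 (out of 7 possible).
H lost to F, so no entrant went undefeated.

None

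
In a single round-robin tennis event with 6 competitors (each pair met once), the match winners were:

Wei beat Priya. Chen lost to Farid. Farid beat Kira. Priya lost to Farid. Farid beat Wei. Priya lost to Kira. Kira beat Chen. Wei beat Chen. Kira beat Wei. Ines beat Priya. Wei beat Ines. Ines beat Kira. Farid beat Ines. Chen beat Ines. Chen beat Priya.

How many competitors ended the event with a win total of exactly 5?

1

Win totals: Priya 0, Ines 2, Chen 2, Kira 3, Farid 5, Wei 3.
Exactly 5: Farid — 1 competitor.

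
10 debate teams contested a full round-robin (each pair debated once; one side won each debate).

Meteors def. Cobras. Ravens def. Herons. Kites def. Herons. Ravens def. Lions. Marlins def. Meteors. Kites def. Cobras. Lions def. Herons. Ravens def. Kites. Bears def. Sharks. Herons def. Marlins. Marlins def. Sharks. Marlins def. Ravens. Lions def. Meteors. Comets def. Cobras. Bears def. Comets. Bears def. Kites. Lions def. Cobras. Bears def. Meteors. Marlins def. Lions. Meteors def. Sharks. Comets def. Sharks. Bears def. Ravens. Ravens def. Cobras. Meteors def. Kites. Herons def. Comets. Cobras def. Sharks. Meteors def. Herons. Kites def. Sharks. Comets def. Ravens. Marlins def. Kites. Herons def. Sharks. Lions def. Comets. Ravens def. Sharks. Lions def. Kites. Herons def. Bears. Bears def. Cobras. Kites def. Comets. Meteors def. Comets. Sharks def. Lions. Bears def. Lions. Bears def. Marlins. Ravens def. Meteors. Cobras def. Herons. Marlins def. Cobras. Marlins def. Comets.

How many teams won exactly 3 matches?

Win totals: Meteors 5, Herons 4, Ravens 6, Sharks 1, Kites 4, Marlins 7, Lions 5, Comets 3, Bears 8, Cobras 2.
Exactly 3: Comets — 1 team.

1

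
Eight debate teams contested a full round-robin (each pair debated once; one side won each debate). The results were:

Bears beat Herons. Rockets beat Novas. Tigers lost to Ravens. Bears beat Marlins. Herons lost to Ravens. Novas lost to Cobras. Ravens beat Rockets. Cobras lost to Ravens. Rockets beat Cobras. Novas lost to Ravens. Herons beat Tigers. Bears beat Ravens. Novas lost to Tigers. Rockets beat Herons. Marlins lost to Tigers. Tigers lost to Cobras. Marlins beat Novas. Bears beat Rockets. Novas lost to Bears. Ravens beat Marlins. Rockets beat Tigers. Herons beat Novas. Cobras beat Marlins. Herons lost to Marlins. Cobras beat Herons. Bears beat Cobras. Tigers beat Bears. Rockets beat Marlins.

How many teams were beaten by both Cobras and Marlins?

Cobras beat: Novas, Herons, Tigers, Marlins.
Marlins beat: Novas, Herons.
Both beat: Novas, Herons — 2.

2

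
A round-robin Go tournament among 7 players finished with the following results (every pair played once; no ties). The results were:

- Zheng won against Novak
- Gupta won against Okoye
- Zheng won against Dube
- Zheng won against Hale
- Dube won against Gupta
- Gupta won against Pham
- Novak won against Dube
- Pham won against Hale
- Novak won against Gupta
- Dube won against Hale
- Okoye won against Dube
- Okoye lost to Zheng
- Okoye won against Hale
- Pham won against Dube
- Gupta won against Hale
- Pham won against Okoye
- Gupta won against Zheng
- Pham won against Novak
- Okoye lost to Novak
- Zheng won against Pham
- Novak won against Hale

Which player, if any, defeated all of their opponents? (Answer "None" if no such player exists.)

Highest win total is Zheng with 5 (out of 6 possible).
Zheng lost to Gupta, so no player went undefeated.

None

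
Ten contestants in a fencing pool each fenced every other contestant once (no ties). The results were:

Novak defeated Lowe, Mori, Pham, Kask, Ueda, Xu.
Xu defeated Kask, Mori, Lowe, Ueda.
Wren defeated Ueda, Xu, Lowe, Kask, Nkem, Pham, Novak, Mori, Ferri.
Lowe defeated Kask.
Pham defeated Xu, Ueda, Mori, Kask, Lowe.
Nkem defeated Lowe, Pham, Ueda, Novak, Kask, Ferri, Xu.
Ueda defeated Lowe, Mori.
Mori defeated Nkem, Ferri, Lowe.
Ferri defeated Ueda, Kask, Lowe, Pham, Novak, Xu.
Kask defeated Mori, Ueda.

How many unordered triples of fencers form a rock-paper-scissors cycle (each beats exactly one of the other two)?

Win totals: Ueda 2, Mori 3, Novak 6, Nkem 7, Pham 5, Lowe 1, Wren 9, Ferri 6, Kask 2, Xu 4.
A fencer with w wins dominates both others in C(w,2) triples; summing gives 1 + 3 + 15 + 21 + 10 + 0 + 36 + 15 + 1 + 6 = 108 transitive triples.
Total triples C(10,3) = 120, so cyclic triples = 120 − 108 = 12.

12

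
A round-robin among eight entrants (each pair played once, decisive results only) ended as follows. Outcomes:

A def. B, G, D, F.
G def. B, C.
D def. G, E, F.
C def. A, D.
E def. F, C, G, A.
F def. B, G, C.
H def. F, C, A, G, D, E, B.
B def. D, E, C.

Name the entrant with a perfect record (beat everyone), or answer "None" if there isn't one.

H has 7 wins out of 7 opponents — a perfect record.

H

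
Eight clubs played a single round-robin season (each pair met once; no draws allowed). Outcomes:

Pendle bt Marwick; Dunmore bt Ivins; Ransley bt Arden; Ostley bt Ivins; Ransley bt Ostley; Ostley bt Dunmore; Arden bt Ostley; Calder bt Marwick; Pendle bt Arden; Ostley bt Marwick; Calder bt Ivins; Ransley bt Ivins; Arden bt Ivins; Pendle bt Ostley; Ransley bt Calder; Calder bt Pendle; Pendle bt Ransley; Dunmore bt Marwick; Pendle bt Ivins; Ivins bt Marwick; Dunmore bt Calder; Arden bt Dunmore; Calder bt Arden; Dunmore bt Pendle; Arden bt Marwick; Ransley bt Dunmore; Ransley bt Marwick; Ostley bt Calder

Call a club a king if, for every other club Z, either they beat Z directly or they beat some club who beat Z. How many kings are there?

Arden cannot reach Ransley in two steps.
Calder reaches everyone (king).
Pendle reaches everyone (king).
Ostley cannot reach Ransley in two steps.
Dunmore reaches everyone (king).
Ransley reaches everyone (king).
Marwick cannot reach Arden, Calder, Pendle, Ostley, Dunmore, Ransley, Ivins in two steps.
Ivins cannot reach Arden, Calder, Pendle, Ostley, Dunmore, Ransley in two steps.
Kings: Calder, Pendle, Dunmore, Ransley — 4.

4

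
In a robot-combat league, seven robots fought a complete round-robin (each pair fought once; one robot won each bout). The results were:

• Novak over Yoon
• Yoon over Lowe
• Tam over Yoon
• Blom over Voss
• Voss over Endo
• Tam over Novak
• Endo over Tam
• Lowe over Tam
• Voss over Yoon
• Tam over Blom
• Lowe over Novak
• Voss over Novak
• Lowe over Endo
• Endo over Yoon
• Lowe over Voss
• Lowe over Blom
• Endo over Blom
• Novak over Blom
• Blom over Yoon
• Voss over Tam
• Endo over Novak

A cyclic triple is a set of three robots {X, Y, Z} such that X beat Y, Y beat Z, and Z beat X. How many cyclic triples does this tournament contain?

Win totals: Yoon 1, Tam 3, Lowe 5, Endo 4, Blom 2, Novak 2, Voss 4.
A robot with w wins dominates both others in C(w,2) triples; summing gives 0 + 3 + 10 + 6 + 1 + 1 + 6 = 27 transitive triples.
Total triples C(7,3) = 35, so cyclic triples = 35 − 27 = 8.

8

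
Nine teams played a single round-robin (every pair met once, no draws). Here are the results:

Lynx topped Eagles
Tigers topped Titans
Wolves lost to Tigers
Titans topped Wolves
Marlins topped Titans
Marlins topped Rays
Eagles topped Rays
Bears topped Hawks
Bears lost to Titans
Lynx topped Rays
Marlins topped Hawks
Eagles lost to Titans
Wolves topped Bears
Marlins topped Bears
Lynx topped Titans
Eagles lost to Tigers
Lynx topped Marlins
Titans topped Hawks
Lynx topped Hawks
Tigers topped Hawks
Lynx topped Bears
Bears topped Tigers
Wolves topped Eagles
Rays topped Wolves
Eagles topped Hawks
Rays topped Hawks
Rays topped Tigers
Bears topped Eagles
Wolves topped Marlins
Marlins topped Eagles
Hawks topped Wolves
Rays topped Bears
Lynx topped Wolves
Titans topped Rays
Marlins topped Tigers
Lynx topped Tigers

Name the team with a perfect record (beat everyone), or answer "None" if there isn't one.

Lynx has 8 wins out of 8 opponents — a perfect record.

Lynx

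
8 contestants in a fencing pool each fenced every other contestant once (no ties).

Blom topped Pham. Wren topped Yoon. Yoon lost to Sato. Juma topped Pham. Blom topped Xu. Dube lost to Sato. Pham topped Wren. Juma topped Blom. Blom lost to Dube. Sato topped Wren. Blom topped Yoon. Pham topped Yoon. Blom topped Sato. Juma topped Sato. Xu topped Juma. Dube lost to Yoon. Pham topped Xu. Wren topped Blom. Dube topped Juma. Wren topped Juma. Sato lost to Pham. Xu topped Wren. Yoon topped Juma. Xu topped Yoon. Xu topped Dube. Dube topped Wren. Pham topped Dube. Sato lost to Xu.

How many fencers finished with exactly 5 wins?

Win totals: Juma 3, Wren 3, Xu 5, Pham 5, Sato 3, Yoon 2, Blom 4, Dube 3.
Exactly 5: Xu, Pham — 2 fencers.

2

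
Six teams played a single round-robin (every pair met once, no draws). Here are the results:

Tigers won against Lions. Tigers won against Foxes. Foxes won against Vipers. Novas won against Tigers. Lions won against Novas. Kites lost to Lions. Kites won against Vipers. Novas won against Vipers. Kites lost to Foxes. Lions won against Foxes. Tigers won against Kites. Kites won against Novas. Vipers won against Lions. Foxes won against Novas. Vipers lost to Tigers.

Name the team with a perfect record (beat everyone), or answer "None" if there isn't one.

None

Highest win total is Tigers with 4 (out of 5 possible).
Tigers lost to Novas, so no team went undefeated.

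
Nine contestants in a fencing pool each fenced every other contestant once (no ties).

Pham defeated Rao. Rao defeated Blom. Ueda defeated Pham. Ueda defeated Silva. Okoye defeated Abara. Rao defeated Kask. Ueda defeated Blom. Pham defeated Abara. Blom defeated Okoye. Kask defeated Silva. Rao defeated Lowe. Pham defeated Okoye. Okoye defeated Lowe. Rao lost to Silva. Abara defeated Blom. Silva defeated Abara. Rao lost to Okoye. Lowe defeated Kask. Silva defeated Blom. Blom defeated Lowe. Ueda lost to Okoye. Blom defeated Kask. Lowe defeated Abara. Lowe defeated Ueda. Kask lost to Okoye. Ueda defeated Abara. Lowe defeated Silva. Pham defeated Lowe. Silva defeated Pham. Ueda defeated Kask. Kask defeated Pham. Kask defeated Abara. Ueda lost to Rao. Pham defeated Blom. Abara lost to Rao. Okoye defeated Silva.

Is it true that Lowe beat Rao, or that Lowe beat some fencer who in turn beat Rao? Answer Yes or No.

Lowe did not beat Rao directly.
Lowe beat Kask, Abara, Ueda, Silva. Of those, Silva beat Rao.

Yes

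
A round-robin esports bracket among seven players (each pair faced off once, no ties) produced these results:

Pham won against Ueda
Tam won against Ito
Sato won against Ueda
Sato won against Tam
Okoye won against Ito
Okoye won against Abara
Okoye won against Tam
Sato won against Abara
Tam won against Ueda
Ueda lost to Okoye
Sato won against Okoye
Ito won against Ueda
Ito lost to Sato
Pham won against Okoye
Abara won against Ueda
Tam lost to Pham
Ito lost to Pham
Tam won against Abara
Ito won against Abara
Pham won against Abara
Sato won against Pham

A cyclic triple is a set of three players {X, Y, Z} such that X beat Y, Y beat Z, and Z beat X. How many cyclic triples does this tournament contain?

0

Win totals: Okoye 4, Sato 6, Abara 1, Tam 3, Ito 2, Ueda 0, Pham 5.
A player with w wins dominates both others in C(w,2) triples; summing gives 6 + 15 + 0 + 3 + 1 + 0 + 10 = 35 transitive triples.
Total triples C(7,3) = 35, so cyclic triples = 35 − 35 = 0.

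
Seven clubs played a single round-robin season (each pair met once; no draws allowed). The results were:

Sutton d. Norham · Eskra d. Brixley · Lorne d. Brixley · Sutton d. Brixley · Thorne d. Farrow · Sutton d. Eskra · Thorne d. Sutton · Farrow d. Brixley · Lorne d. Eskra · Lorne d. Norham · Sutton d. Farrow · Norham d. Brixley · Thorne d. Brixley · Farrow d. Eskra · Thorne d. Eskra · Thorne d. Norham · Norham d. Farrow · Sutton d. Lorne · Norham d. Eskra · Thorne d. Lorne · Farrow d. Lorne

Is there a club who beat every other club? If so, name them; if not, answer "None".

Thorne

Thorne has 6 wins out of 6 opponents — a perfect record.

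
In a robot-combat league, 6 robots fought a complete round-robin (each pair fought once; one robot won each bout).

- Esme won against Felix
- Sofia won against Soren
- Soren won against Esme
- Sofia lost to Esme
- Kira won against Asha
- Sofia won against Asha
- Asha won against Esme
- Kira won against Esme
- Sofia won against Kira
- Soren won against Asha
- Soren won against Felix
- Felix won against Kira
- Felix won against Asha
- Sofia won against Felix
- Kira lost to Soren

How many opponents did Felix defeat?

Felix's results: beat Kira, Asha; lost to Soren, Sofia, Esme.
That is 2 wins.

2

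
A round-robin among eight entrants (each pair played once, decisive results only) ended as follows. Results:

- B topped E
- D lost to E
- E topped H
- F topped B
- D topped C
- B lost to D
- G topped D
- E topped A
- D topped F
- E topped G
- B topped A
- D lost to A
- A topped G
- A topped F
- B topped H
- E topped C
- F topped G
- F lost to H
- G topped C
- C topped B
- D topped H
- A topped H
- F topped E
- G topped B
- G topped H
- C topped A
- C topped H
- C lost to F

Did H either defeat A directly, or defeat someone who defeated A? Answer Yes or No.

No

H did not beat A directly.
H beat F, but each of them lost to A. No two-step path.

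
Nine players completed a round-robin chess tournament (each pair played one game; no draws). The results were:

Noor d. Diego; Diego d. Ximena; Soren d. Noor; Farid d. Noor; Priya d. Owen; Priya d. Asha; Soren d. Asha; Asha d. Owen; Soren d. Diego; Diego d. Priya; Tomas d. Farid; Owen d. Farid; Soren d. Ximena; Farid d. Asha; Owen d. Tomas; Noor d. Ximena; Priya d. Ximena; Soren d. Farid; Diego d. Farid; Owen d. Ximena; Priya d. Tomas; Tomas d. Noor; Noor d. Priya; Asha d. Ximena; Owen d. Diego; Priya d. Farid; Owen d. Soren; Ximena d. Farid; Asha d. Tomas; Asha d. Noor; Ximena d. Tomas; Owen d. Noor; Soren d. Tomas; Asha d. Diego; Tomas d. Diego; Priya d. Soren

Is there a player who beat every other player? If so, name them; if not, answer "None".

None

Highest win total is Soren with 6 (out of 8 possible).
Soren lost to Owen, Priya, so no player went undefeated.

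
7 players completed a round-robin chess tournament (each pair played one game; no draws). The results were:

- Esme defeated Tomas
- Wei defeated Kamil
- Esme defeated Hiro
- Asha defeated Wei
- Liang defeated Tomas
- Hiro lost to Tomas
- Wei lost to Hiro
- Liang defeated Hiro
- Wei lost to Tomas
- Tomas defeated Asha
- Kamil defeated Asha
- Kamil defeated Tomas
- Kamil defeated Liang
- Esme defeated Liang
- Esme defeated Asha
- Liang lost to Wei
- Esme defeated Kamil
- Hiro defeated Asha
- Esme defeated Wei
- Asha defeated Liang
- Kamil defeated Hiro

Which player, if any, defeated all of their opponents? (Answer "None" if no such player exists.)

Esme has 6 wins out of 6 opponents — a perfect record.

Esme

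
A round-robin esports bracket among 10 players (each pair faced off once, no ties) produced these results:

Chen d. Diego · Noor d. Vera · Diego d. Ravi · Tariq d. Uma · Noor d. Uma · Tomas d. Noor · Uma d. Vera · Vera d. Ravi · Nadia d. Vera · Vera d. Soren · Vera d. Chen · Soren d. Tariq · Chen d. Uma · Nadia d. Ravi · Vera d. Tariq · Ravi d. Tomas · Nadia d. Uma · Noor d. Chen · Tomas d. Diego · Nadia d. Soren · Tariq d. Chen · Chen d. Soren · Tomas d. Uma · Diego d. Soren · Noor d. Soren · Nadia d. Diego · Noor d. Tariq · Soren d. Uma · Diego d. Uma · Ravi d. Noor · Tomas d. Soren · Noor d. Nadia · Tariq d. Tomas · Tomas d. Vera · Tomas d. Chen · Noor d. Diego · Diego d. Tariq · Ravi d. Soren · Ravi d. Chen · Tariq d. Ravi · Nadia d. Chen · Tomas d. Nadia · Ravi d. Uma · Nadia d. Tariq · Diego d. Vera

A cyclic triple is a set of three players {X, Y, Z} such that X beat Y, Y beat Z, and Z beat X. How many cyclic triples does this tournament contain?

Win totals: Chen 3, Soren 2, Noor 7, Tomas 7, Nadia 7, Ravi 5, Diego 5, Uma 1, Tariq 4, Vera 4.
A player with w wins dominates both others in C(w,2) triples; summing gives 3 + 1 + 21 + 21 + 21 + 10 + 10 + 0 + 6 + 6 = 99 transitive triples.
Total triples C(10,3) = 120, so cyclic triples = 120 − 99 = 21.

21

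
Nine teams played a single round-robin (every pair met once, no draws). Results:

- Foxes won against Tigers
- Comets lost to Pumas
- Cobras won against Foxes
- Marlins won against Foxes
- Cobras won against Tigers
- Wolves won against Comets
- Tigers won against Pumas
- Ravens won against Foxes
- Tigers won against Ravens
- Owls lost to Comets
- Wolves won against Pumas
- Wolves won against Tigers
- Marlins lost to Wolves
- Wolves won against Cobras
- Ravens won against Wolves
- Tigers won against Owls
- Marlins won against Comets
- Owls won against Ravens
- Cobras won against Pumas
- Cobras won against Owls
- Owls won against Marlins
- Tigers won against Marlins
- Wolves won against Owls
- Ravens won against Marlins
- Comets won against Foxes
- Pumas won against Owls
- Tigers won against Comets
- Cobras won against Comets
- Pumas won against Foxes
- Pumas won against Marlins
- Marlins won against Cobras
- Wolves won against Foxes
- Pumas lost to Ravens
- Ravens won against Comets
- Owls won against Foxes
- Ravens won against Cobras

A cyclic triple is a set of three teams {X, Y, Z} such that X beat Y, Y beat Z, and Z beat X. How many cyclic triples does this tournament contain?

15

Win totals: Foxes 1, Wolves 7, Cobras 5, Ravens 6, Marlins 3, Owls 3, Comets 2, Pumas 4, Tigers 5.
A team with w wins dominates both others in C(w,2) triples; summing gives 0 + 21 + 10 + 15 + 3 + 3 + 1 + 6 + 10 = 69 transitive triples.
Total triples C(9,3) = 84, so cyclic triples = 84 − 69 = 15.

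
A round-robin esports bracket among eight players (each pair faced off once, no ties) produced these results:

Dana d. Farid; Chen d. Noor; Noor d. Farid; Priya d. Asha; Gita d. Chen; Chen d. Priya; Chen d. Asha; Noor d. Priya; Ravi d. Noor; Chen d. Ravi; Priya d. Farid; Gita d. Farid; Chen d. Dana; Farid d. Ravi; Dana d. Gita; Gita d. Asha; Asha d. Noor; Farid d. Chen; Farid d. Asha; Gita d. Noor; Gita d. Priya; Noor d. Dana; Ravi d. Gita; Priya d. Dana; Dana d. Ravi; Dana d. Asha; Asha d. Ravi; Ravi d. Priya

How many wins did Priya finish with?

3

Priya's results: beat Farid, Asha, Dana; lost to Noor, Chen, Ravi, Gita.
That is 3 wins.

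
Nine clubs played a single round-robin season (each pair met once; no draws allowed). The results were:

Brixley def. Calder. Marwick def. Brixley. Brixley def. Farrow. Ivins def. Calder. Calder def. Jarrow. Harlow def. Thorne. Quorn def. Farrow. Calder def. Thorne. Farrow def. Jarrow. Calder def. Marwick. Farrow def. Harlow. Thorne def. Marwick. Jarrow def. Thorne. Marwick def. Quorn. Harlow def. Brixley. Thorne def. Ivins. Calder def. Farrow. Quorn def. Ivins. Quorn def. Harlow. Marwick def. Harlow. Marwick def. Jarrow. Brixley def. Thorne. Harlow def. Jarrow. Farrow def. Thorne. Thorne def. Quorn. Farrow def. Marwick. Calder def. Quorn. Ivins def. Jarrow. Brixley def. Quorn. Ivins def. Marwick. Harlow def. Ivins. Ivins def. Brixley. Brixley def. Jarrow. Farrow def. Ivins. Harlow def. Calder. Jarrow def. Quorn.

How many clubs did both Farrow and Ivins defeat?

2

Farrow beat: Ivins, Thorne, Marwick, Harlow, Jarrow.
Ivins beat: Brixley, Marwick, Calder, Jarrow.
Both beat: Marwick, Jarrow — 2.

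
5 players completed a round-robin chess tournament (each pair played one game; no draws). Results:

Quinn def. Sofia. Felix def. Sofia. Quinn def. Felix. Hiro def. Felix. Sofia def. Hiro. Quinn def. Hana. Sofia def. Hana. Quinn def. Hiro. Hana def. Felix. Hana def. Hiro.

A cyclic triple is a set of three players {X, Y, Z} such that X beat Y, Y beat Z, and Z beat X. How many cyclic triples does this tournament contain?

2

Win totals: Quinn 4, Hiro 1, Hana 2, Sofia 2, Felix 1.
A player with w wins dominates both others in C(w,2) triples; summing gives 6 + 0 + 1 + 1 + 0 = 8 transitive triples.
Total triples C(5,3) = 10, so cyclic triples = 10 − 8 = 2.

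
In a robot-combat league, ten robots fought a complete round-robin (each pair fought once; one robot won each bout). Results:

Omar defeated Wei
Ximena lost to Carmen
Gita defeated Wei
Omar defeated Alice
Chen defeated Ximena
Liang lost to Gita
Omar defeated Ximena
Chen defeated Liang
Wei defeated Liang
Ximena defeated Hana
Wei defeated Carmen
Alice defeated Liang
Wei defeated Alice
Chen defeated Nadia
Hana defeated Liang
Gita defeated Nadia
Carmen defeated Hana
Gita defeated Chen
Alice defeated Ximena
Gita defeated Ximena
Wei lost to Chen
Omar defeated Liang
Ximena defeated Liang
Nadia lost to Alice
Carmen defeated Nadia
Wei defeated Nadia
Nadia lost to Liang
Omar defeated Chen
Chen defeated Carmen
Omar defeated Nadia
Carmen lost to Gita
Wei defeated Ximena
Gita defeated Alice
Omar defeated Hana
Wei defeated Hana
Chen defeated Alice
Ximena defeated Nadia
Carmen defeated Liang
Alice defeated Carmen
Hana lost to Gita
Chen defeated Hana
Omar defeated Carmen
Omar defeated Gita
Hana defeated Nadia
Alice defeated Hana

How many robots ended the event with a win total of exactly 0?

1

Win totals: Wei 6, Chen 7, Carmen 4, Alice 5, Nadia 0, Omar 9, Gita 8, Liang 1, Hana 2, Ximena 3.
Exactly 0: Nadia — 1 robot.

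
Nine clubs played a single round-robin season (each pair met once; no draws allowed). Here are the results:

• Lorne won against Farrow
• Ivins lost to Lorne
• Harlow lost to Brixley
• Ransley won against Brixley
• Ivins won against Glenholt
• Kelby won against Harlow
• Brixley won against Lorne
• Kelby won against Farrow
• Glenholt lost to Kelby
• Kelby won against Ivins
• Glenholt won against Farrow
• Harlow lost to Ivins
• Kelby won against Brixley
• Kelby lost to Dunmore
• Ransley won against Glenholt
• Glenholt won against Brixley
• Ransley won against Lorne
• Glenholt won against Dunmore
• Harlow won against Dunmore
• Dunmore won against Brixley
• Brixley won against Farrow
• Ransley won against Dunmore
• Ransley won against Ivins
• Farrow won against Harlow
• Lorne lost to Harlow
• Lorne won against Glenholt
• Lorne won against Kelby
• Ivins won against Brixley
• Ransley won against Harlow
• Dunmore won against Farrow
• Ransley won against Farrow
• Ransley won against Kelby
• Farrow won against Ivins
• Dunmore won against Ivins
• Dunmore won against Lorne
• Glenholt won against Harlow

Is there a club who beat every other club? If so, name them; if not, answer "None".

Ransley has 8 wins out of 8 opponents — a perfect record.

Ransley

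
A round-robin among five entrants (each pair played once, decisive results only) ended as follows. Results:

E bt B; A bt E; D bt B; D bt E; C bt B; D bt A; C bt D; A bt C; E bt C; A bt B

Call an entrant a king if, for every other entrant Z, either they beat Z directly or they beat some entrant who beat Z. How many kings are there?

3

A reaches everyone (king).
B cannot reach A, C, D, E in two steps.
C reaches everyone (king).
D reaches everyone (king).
E cannot reach A in two steps.
Kings: A, C, D — 3.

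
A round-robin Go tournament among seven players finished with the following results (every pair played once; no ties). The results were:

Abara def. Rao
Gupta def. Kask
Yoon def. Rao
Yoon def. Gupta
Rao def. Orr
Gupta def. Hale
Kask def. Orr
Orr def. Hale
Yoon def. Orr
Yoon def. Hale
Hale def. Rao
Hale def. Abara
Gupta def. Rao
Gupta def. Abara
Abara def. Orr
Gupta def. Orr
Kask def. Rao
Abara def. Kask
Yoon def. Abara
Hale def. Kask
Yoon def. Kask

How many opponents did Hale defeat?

Hale's results: beat Rao, Abara, Kask; lost to Orr, Gupta, Yoon.
That is 3 wins.

3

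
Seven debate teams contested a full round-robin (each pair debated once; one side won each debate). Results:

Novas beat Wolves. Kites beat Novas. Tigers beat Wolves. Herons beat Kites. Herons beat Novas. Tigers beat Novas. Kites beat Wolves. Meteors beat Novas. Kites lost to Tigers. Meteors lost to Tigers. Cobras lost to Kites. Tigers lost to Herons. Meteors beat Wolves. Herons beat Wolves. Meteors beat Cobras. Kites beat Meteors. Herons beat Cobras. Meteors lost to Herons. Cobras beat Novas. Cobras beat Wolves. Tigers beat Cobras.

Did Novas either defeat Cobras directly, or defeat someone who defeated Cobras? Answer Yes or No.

Novas did not beat Cobras directly.
Novas beat Wolves, but each of them lost to Cobras. No two-step path.

No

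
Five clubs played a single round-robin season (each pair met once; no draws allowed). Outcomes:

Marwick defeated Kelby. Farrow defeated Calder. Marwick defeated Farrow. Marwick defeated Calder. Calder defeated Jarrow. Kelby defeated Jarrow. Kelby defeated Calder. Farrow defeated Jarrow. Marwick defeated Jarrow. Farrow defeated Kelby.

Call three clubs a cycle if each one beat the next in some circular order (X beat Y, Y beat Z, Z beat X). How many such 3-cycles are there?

0

Of the C(5,3) = 10 triples, the cyclic ones are: none.
That is 0.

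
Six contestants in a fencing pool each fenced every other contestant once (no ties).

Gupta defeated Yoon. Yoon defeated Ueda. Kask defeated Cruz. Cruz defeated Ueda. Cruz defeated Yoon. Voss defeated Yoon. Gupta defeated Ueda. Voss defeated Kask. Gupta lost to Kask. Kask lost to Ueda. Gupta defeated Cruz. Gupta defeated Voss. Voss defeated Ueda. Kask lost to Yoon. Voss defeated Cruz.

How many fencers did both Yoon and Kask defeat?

0

Yoon beat: Kask, Ueda.
Kask beat: Cruz, Gupta.
No one was beaten by both.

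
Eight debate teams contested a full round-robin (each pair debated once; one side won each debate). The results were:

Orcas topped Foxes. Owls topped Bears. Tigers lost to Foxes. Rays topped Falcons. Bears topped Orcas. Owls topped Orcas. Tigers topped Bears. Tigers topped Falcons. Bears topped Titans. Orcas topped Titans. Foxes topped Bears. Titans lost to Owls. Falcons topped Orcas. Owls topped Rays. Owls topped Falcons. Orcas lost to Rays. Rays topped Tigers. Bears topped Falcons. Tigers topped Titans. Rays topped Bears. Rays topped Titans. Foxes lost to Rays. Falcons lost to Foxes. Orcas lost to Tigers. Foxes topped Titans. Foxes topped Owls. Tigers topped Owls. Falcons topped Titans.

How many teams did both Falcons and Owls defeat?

Falcons beat: Titans, Orcas.
Owls beat: Titans, Orcas, Rays, Bears, Falcons.
Both beat: Titans, Orcas — 2.

2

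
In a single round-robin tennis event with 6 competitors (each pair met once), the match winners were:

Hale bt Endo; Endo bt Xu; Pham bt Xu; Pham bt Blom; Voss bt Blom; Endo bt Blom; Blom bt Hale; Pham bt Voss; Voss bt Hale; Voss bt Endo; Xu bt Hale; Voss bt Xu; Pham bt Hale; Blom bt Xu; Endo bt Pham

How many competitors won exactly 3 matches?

Win totals: Xu 1, Pham 4, Blom 2, Endo 3, Hale 1, Voss 4.
Exactly 3: Endo — 1 competitor.

1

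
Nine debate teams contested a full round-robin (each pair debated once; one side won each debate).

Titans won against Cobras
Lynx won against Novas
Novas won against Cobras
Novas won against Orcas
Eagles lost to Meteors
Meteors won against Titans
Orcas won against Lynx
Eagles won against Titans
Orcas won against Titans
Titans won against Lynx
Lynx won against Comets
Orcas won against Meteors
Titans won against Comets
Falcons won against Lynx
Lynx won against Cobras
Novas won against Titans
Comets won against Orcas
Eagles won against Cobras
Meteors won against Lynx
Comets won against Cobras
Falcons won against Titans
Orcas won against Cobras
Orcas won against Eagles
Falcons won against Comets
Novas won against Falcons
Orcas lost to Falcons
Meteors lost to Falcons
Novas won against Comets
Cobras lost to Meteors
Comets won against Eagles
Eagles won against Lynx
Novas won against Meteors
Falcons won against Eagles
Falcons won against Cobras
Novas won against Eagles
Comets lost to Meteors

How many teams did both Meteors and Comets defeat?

Meteors beat: Comets, Lynx, Titans, Eagles, Cobras.
Comets beat: Orcas, Eagles, Cobras.
Both beat: Eagles, Cobras — 2.

2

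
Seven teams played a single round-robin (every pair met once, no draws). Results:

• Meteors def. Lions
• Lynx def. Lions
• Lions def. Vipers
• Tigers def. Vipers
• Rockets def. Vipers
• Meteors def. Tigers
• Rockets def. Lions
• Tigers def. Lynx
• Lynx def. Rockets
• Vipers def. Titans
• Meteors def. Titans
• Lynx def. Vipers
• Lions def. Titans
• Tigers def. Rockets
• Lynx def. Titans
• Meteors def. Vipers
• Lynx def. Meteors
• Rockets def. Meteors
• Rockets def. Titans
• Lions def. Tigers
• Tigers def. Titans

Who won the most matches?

Win totals: Lions 3, Meteors 4, Rockets 4, Tigers 4, Lynx 5, Vipers 1, Titans 0.
Lynx leads with 5 wins (next highest: 4).

Lynx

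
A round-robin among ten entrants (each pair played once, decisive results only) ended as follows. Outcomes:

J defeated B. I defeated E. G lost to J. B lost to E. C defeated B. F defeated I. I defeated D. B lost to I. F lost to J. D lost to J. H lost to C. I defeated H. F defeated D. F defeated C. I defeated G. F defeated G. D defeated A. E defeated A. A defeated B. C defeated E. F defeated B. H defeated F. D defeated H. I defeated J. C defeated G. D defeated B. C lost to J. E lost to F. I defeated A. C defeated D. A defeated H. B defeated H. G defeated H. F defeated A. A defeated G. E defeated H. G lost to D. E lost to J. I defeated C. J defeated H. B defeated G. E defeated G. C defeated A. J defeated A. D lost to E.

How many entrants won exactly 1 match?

2

Win totals: A 3, B 2, C 6, D 4, E 5, F 7, G 1, H 1, I 8, J 8.
Exactly 1: G, H — 2 entrants.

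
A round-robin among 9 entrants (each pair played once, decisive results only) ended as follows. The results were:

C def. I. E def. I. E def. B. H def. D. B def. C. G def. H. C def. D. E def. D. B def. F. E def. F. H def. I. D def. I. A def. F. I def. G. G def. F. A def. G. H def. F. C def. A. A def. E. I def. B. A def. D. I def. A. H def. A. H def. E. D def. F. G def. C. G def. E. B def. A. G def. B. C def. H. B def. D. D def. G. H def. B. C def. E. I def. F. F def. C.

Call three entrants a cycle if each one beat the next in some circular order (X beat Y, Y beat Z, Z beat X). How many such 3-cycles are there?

22

Win totals: A 4, B 4, C 5, D 3, E 4, F 1, G 5, H 6, I 4.
An entrant with w wins dominates both others in C(w,2) triples; summing gives 6 + 6 + 10 + 3 + 6 + 0 + 10 + 15 + 6 = 62 transitive triples.
Total triples C(9,3) = 84, so cyclic triples = 84 − 62 = 22.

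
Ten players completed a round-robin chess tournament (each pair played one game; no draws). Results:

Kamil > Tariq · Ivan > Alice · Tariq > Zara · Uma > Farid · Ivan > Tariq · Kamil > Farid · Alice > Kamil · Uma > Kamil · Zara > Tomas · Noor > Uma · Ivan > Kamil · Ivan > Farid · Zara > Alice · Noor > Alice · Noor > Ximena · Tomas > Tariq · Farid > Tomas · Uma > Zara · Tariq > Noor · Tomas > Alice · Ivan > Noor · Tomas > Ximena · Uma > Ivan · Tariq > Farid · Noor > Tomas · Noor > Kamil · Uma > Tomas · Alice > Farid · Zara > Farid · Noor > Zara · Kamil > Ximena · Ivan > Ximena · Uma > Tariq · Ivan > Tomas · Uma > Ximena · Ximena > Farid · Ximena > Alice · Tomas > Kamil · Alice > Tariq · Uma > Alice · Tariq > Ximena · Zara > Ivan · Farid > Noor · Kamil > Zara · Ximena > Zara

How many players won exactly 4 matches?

4

Win totals: Kamil 4, Zara 4, Ivan 7, Tariq 4, Ximena 3, Alice 3, Noor 6, Tomas 4, Uma 8, Farid 2.
Exactly 4: Kamil, Zara, Tariq, Tomas — 4 players.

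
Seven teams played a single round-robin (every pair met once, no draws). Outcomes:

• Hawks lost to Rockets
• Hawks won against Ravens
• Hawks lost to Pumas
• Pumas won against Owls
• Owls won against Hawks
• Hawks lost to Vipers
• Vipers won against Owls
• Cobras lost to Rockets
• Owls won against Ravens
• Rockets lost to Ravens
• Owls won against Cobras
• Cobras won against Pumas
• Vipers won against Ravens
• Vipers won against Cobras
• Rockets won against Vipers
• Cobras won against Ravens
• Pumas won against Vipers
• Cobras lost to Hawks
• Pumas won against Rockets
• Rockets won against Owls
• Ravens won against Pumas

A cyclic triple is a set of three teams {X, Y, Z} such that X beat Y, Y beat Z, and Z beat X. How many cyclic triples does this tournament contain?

Win totals: Hawks 2, Owls 3, Rockets 4, Cobras 2, Pumas 4, Ravens 2, Vipers 4.
A team with w wins dominates both others in C(w,2) triples; summing gives 1 + 3 + 6 + 1 + 6 + 1 + 6 = 24 transitive triples.
Total triples C(7,3) = 35, so cyclic triples = 35 − 24 = 11.

11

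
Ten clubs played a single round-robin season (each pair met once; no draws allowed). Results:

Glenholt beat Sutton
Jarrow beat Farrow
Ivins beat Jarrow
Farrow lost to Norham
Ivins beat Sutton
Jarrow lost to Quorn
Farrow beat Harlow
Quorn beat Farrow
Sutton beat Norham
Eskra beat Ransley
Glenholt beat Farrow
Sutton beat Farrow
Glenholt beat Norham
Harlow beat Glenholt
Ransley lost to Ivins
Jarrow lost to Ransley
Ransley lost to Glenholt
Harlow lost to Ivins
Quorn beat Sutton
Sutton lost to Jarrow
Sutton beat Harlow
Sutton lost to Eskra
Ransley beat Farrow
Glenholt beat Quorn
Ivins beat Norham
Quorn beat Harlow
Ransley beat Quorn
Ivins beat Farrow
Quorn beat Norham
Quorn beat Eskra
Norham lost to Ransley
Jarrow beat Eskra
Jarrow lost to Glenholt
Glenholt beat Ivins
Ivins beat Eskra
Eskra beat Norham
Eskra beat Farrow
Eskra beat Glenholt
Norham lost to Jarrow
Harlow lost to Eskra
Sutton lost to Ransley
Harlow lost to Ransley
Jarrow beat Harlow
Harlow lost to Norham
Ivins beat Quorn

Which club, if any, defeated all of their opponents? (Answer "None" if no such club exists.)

None

Highest win total is Ivins with 8 (out of 9 possible).
Ivins lost to Glenholt, so no club went undefeated.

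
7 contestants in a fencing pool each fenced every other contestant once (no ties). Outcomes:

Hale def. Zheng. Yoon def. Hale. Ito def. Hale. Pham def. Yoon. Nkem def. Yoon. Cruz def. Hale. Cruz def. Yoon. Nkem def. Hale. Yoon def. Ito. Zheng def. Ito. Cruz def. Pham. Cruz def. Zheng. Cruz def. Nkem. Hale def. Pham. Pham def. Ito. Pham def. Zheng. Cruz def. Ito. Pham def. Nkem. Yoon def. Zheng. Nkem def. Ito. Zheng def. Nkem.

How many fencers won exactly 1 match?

Win totals: Hale 2, Nkem 3, Pham 4, Zheng 2, Yoon 3, Cruz 6, Ito 1.
Exactly 1: Ito — 1 fencer.

1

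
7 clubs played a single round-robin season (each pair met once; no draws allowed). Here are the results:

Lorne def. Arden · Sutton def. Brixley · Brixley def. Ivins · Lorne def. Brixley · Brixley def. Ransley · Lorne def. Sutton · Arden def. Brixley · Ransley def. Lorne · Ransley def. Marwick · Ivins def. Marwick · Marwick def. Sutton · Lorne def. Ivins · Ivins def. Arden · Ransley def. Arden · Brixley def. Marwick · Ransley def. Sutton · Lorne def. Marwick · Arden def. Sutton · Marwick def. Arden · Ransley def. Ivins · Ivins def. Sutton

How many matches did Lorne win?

Lorne's results: beat Brixley, Ivins, Sutton, Marwick, Arden; lost to Ransley.
That is 5 wins.

5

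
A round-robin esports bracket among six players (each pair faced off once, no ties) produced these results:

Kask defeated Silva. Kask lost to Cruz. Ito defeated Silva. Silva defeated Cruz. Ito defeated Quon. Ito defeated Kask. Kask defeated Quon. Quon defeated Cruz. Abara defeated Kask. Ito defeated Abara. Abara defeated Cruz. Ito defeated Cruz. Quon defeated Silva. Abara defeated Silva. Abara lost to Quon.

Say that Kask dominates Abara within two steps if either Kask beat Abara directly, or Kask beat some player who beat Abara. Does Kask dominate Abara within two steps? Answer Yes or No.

Yes

Kask did not beat Abara directly.
Kask beat Silva, Quon. Of those, Quon beat Abara.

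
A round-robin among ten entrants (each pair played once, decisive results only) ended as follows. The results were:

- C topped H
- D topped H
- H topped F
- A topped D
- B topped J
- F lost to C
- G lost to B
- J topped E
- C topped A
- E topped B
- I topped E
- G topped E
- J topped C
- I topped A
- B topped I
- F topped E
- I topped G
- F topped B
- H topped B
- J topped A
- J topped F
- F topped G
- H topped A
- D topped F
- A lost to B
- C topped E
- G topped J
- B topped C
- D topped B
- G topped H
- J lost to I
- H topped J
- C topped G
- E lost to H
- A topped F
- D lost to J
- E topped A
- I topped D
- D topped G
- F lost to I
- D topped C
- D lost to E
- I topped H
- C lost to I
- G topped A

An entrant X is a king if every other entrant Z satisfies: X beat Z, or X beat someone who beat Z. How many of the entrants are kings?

A cannot reach I, J in two steps.
B reaches everyone (king).
C cannot reach I in two steps.
D reaches everyone (king).
E reaches everyone (king).
F reaches everyone (king).
G cannot reach I in two steps.
H reaches everyone (king).
I reaches everyone (king).
J cannot reach I in two steps.
Kings: B, D, E, F, H, I — 6.

6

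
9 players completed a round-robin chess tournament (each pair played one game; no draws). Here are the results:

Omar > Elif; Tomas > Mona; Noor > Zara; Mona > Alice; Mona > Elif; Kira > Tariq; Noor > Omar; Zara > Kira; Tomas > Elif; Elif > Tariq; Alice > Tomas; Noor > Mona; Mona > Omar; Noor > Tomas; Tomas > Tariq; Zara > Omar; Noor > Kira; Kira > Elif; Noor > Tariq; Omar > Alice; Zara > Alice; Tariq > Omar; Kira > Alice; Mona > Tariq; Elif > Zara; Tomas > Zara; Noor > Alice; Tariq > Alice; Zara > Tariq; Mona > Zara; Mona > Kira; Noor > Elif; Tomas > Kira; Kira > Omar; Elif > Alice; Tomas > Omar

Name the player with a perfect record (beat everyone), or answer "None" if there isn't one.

Noor

Noor has 8 wins out of 8 opponents — a perfect record.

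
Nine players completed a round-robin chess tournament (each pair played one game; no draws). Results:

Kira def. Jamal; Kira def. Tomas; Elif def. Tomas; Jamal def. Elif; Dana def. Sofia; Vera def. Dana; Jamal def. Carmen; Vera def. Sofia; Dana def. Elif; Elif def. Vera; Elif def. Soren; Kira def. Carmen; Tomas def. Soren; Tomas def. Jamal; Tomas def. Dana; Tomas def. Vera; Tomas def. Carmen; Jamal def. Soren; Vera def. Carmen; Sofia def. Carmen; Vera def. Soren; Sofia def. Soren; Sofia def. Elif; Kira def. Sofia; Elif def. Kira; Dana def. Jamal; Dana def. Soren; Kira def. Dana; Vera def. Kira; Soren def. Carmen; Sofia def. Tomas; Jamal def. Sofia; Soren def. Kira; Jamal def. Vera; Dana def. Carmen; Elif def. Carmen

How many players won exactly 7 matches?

0

Win totals: Elif 5, Tomas 5, Vera 5, Soren 2, Dana 5, Sofia 4, Jamal 5, Kira 5, Carmen 0.
No player has exactly 7 wins.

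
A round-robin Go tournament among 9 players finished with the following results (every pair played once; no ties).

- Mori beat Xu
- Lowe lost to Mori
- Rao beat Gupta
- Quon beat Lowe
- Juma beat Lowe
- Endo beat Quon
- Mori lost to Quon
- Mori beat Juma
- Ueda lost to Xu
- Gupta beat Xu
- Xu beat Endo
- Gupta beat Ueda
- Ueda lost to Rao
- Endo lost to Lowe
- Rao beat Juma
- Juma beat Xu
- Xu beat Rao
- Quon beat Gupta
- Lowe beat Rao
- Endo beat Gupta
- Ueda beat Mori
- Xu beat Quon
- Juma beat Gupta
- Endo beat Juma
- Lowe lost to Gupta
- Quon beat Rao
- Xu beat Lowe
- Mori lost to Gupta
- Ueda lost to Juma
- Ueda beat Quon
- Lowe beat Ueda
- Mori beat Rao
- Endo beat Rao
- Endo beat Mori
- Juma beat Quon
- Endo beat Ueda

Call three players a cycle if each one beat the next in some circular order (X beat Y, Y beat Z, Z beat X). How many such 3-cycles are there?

Win totals: Ueda 2, Mori 4, Xu 5, Gupta 4, Juma 5, Endo 6, Lowe 3, Rao 3, Quon 4.
A player with w wins dominates both others in C(w,2) triples; summing gives 1 + 6 + 10 + 6 + 10 + 15 + 3 + 3 + 6 = 60 transitive triples.
Total triples C(9,3) = 84, so cyclic triples = 84 − 60 = 24.

24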